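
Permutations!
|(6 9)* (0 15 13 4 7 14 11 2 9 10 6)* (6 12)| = |(0 15 13 4 7 14 11 2 9)(6 10 12)| = 9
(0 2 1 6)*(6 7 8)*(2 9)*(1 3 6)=(0 9 2 3 6)(1 7 8)=[9, 7, 3, 6, 4, 5, 0, 8, 1, 2]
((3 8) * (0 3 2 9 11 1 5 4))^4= [9, 3, 5, 11, 2, 8, 6, 7, 1, 4, 10, 0]= (0 9 4 2 5 8 1 3 11)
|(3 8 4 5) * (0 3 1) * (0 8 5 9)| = |(0 3 5 1 8 4 9)| = 7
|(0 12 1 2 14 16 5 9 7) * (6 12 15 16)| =30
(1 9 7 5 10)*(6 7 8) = (1 9 8 6 7 5 10) = [0, 9, 2, 3, 4, 10, 7, 5, 6, 8, 1]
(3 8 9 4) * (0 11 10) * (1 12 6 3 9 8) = (0 11 10)(1 12 6 3)(4 9) = [11, 12, 2, 1, 9, 5, 3, 7, 8, 4, 0, 10, 6]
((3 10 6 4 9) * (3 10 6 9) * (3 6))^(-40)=(10)=[0, 1, 2, 3, 4, 5, 6, 7, 8, 9, 10]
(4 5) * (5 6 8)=(4 6 8 5)=[0, 1, 2, 3, 6, 4, 8, 7, 5]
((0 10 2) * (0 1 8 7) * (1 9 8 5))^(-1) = (0 7 8 9 2 10)(1 5) = [7, 5, 10, 3, 4, 1, 6, 8, 9, 2, 0]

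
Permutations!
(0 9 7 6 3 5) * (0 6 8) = (0 9 7 8)(3 5 6) = [9, 1, 2, 5, 4, 6, 3, 8, 0, 7]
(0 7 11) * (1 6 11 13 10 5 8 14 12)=(0 7 13 10 5 8 14 12 1 6 11)=[7, 6, 2, 3, 4, 8, 11, 13, 14, 9, 5, 0, 1, 10, 12]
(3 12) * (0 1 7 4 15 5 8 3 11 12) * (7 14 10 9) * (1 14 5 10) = [14, 5, 2, 0, 15, 8, 6, 4, 3, 7, 9, 12, 11, 13, 1, 10] = (0 14 1 5 8 3)(4 15 10 9 7)(11 12)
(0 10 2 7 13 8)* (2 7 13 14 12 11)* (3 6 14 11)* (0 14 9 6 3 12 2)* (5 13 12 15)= (0 10 7 11)(2 12 15 5 13 8 14)(6 9)= [10, 1, 12, 3, 4, 13, 9, 11, 14, 6, 7, 0, 15, 8, 2, 5]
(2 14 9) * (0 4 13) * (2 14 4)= (0 2 4 13)(9 14)= [2, 1, 4, 3, 13, 5, 6, 7, 8, 14, 10, 11, 12, 0, 9]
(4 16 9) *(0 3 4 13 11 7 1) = [3, 0, 2, 4, 16, 5, 6, 1, 8, 13, 10, 7, 12, 11, 14, 15, 9] = (0 3 4 16 9 13 11 7 1)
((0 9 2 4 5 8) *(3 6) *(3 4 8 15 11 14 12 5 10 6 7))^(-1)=[8, 1, 9, 7, 6, 12, 10, 3, 2, 0, 4, 15, 14, 13, 11, 5]=(0 8 2 9)(3 7)(4 6 10)(5 12 14 11 15)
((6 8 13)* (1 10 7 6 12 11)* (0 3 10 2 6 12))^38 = (0 11 13 12 8 7 6 10 2 3 1) = [11, 0, 3, 1, 4, 5, 10, 6, 7, 9, 2, 13, 8, 12]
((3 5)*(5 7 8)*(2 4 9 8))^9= (2 9 5 7 4 8 3)= [0, 1, 9, 2, 8, 7, 6, 4, 3, 5]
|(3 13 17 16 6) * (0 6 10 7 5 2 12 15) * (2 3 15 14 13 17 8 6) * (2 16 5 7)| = 30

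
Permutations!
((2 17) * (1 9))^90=(17)=[0, 1, 2, 3, 4, 5, 6, 7, 8, 9, 10, 11, 12, 13, 14, 15, 16, 17]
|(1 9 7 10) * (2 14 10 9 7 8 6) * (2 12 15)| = |(1 7 9 8 6 12 15 2 14 10)| = 10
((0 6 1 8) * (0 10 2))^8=[1, 10, 6, 3, 4, 5, 8, 7, 2, 9, 0]=(0 1 10)(2 6 8)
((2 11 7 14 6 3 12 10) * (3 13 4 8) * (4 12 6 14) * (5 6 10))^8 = (14)(2 11 7 4 8 3 10) = [0, 1, 11, 10, 8, 5, 6, 4, 3, 9, 2, 7, 12, 13, 14]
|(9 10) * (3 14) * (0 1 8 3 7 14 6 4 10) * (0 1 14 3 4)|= 5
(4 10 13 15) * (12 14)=(4 10 13 15)(12 14)=[0, 1, 2, 3, 10, 5, 6, 7, 8, 9, 13, 11, 14, 15, 12, 4]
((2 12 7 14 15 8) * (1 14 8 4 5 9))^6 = [0, 1, 7, 3, 4, 5, 6, 2, 12, 9, 10, 11, 8, 13, 14, 15] = (15)(2 7)(8 12)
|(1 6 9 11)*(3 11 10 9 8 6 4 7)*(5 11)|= 6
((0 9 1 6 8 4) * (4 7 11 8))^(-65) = [0, 1, 2, 3, 4, 5, 6, 11, 7, 9, 10, 8] = (7 11 8)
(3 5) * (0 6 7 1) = (0 6 7 1)(3 5) = [6, 0, 2, 5, 4, 3, 7, 1]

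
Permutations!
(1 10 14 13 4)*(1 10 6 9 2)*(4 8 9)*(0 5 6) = [5, 0, 1, 3, 10, 6, 4, 7, 9, 2, 14, 11, 12, 8, 13] = (0 5 6 4 10 14 13 8 9 2 1)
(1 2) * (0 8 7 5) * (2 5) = (0 8 7 2 1 5) = [8, 5, 1, 3, 4, 0, 6, 2, 7]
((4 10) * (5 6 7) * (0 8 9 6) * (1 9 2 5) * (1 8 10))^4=(0 9 2 4 7)(1 8 10 6 5)=[9, 8, 4, 3, 7, 1, 5, 0, 10, 2, 6]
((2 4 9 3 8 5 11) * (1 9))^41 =(1 9 3 8 5 11 2 4) =[0, 9, 4, 8, 1, 11, 6, 7, 5, 3, 10, 2]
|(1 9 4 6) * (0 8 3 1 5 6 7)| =|(0 8 3 1 9 4 7)(5 6)| =14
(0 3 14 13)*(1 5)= (0 3 14 13)(1 5)= [3, 5, 2, 14, 4, 1, 6, 7, 8, 9, 10, 11, 12, 0, 13]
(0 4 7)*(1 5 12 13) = (0 4 7)(1 5 12 13) = [4, 5, 2, 3, 7, 12, 6, 0, 8, 9, 10, 11, 13, 1]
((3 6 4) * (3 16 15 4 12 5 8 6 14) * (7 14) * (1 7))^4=[0, 1, 2, 3, 16, 5, 6, 7, 8, 9, 10, 11, 12, 13, 14, 4, 15]=(4 16 15)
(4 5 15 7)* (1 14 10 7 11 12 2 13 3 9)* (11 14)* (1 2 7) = (1 11 12 7 4 5 15 14 10)(2 13 3 9) = [0, 11, 13, 9, 5, 15, 6, 4, 8, 2, 1, 12, 7, 3, 10, 14]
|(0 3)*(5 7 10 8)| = 4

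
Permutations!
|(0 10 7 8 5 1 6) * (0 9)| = 8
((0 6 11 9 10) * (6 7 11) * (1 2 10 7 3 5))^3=(11)(0 1)(2 3)(5 10)=[1, 0, 3, 2, 4, 10, 6, 7, 8, 9, 5, 11]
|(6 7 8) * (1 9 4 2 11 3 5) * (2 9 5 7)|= 6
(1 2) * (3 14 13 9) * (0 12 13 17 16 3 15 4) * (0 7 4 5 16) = (0 12 13 9 15 5 16 3 14 17)(1 2)(4 7) = [12, 2, 1, 14, 7, 16, 6, 4, 8, 15, 10, 11, 13, 9, 17, 5, 3, 0]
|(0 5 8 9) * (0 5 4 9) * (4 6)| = |(0 6 4 9 5 8)| = 6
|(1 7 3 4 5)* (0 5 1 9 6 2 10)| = 12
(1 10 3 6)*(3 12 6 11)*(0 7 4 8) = (0 7 4 8)(1 10 12 6)(3 11) = [7, 10, 2, 11, 8, 5, 1, 4, 0, 9, 12, 3, 6]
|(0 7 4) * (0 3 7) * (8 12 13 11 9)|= 15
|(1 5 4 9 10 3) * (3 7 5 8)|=15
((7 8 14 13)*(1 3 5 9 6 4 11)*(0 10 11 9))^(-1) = (0 5 3 1 11 10)(4 6 9)(7 13 14 8) = [5, 11, 2, 1, 6, 3, 9, 13, 7, 4, 0, 10, 12, 14, 8]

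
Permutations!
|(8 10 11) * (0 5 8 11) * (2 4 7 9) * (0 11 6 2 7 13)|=18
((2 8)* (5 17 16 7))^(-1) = (2 8)(5 7 16 17) = [0, 1, 8, 3, 4, 7, 6, 16, 2, 9, 10, 11, 12, 13, 14, 15, 17, 5]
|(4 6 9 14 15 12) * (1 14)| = 7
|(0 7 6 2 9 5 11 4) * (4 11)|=7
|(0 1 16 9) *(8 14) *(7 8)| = |(0 1 16 9)(7 8 14)| = 12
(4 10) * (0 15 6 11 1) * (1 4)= (0 15 6 11 4 10 1)= [15, 0, 2, 3, 10, 5, 11, 7, 8, 9, 1, 4, 12, 13, 14, 6]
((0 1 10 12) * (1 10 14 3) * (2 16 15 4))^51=(2 4 15 16)=[0, 1, 4, 3, 15, 5, 6, 7, 8, 9, 10, 11, 12, 13, 14, 16, 2]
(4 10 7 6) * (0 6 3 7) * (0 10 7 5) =(10)(0 6 4 7 3 5) =[6, 1, 2, 5, 7, 0, 4, 3, 8, 9, 10]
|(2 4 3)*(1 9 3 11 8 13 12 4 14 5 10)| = |(1 9 3 2 14 5 10)(4 11 8 13 12)| = 35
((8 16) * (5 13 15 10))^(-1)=(5 10 15 13)(8 16)=[0, 1, 2, 3, 4, 10, 6, 7, 16, 9, 15, 11, 12, 5, 14, 13, 8]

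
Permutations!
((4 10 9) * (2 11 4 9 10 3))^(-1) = [0, 1, 3, 4, 11, 5, 6, 7, 8, 9, 10, 2] = (2 3 4 11)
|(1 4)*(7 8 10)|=|(1 4)(7 8 10)|=6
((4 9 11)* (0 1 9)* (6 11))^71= (0 4 11 6 9 1)= [4, 0, 2, 3, 11, 5, 9, 7, 8, 1, 10, 6]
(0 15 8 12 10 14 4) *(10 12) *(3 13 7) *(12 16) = [15, 1, 2, 13, 0, 5, 6, 3, 10, 9, 14, 11, 16, 7, 4, 8, 12] = (0 15 8 10 14 4)(3 13 7)(12 16)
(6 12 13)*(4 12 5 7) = (4 12 13 6 5 7) = [0, 1, 2, 3, 12, 7, 5, 4, 8, 9, 10, 11, 13, 6]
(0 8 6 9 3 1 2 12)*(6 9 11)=(0 8 9 3 1 2 12)(6 11)=[8, 2, 12, 1, 4, 5, 11, 7, 9, 3, 10, 6, 0]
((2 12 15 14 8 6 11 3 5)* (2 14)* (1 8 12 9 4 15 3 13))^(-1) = [0, 13, 15, 12, 9, 3, 8, 7, 1, 2, 10, 6, 14, 11, 5, 4] = (1 13 11 6 8)(2 15 4 9)(3 12 14 5)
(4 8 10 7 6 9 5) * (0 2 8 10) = (0 2 8)(4 10 7 6 9 5) = [2, 1, 8, 3, 10, 4, 9, 6, 0, 5, 7]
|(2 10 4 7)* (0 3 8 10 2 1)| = |(0 3 8 10 4 7 1)| = 7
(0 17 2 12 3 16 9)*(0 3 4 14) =(0 17 2 12 4 14)(3 16 9) =[17, 1, 12, 16, 14, 5, 6, 7, 8, 3, 10, 11, 4, 13, 0, 15, 9, 2]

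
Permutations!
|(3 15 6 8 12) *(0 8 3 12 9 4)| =12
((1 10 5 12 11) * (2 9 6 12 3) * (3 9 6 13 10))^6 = (5 13)(9 10) = [0, 1, 2, 3, 4, 13, 6, 7, 8, 10, 9, 11, 12, 5]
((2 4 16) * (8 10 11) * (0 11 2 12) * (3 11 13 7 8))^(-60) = (0 8 4)(2 12 7)(10 16 13) = [8, 1, 12, 3, 0, 5, 6, 2, 4, 9, 16, 11, 7, 10, 14, 15, 13]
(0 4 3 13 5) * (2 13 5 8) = (0 4 3 5)(2 13 8) = [4, 1, 13, 5, 3, 0, 6, 7, 2, 9, 10, 11, 12, 8]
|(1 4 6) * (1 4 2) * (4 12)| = |(1 2)(4 6 12)| = 6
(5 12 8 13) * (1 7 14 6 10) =(1 7 14 6 10)(5 12 8 13) =[0, 7, 2, 3, 4, 12, 10, 14, 13, 9, 1, 11, 8, 5, 6]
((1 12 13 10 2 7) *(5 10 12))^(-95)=[0, 1, 2, 3, 4, 5, 6, 7, 8, 9, 10, 11, 13, 12]=(12 13)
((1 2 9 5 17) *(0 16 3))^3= (1 5 2 17 9)= [0, 5, 17, 3, 4, 2, 6, 7, 8, 1, 10, 11, 12, 13, 14, 15, 16, 9]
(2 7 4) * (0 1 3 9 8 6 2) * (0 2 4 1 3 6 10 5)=(0 3 9 8 10 5)(1 6 4 2 7)=[3, 6, 7, 9, 2, 0, 4, 1, 10, 8, 5]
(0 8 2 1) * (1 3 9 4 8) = (0 1)(2 3 9 4 8) = [1, 0, 3, 9, 8, 5, 6, 7, 2, 4]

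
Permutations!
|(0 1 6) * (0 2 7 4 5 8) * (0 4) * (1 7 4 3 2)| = |(0 7)(1 6)(2 4 5 8 3)| = 10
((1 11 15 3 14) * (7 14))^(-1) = (1 14 7 3 15 11) = [0, 14, 2, 15, 4, 5, 6, 3, 8, 9, 10, 1, 12, 13, 7, 11]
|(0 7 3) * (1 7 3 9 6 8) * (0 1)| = |(0 3 1 7 9 6 8)| = 7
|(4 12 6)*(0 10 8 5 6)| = 7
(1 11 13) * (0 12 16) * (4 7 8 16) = (0 12 4 7 8 16)(1 11 13) = [12, 11, 2, 3, 7, 5, 6, 8, 16, 9, 10, 13, 4, 1, 14, 15, 0]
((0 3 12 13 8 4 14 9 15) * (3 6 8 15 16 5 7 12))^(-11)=(0 6 8 4 14 9 16 5 7 12 13 15)=[6, 1, 2, 3, 14, 7, 8, 12, 4, 16, 10, 11, 13, 15, 9, 0, 5]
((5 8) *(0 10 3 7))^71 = (0 7 3 10)(5 8) = [7, 1, 2, 10, 4, 8, 6, 3, 5, 9, 0]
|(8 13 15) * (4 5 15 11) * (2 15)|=7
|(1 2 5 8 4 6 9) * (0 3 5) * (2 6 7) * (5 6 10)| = 11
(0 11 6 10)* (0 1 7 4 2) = (0 11 6 10 1 7 4 2) = [11, 7, 0, 3, 2, 5, 10, 4, 8, 9, 1, 6]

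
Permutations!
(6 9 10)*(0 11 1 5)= (0 11 1 5)(6 9 10)= [11, 5, 2, 3, 4, 0, 9, 7, 8, 10, 6, 1]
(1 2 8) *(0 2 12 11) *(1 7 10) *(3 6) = (0 2 8 7 10 1 12 11)(3 6) = [2, 12, 8, 6, 4, 5, 3, 10, 7, 9, 1, 0, 11]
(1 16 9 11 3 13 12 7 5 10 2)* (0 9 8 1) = (0 9 11 3 13 12 7 5 10 2)(1 16 8) = [9, 16, 0, 13, 4, 10, 6, 5, 1, 11, 2, 3, 7, 12, 14, 15, 8]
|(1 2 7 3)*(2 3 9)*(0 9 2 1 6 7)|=|(0 9 1 3 6 7 2)|=7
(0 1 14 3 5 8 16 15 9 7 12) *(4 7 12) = (0 1 14 3 5 8 16 15 9 12)(4 7) = [1, 14, 2, 5, 7, 8, 6, 4, 16, 12, 10, 11, 0, 13, 3, 9, 15]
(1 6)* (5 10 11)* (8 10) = (1 6)(5 8 10 11) = [0, 6, 2, 3, 4, 8, 1, 7, 10, 9, 11, 5]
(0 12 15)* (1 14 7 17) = (0 12 15)(1 14 7 17) = [12, 14, 2, 3, 4, 5, 6, 17, 8, 9, 10, 11, 15, 13, 7, 0, 16, 1]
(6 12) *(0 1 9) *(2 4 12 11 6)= (0 1 9)(2 4 12)(6 11)= [1, 9, 4, 3, 12, 5, 11, 7, 8, 0, 10, 6, 2]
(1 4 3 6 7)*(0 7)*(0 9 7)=(1 4 3 6 9 7)=[0, 4, 2, 6, 3, 5, 9, 1, 8, 7]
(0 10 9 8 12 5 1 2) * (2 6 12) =[10, 6, 0, 3, 4, 1, 12, 7, 2, 8, 9, 11, 5] =(0 10 9 8 2)(1 6 12 5)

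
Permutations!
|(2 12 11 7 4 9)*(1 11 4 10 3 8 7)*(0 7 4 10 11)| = |(0 7 11 1)(2 12 10 3 8 4 9)| = 28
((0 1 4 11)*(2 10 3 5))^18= (0 4)(1 11)(2 3)(5 10)= [4, 11, 3, 2, 0, 10, 6, 7, 8, 9, 5, 1]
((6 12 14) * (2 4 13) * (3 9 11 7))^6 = (14)(3 11)(7 9) = [0, 1, 2, 11, 4, 5, 6, 9, 8, 7, 10, 3, 12, 13, 14]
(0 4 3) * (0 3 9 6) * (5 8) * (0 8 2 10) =(0 4 9 6 8 5 2 10) =[4, 1, 10, 3, 9, 2, 8, 7, 5, 6, 0]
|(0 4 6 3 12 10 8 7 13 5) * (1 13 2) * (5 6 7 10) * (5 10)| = |(0 4 7 2 1 13 6 3 12 10 8 5)| = 12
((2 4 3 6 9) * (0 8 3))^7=(9)=[0, 1, 2, 3, 4, 5, 6, 7, 8, 9]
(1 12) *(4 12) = (1 4 12) = [0, 4, 2, 3, 12, 5, 6, 7, 8, 9, 10, 11, 1]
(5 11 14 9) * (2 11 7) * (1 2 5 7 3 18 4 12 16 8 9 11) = (1 2)(3 18 4 12 16 8 9 7 5)(11 14) = [0, 2, 1, 18, 12, 3, 6, 5, 9, 7, 10, 14, 16, 13, 11, 15, 8, 17, 4]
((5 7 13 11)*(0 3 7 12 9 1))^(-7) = (0 7 11 12 1 3 13 5 9) = [7, 3, 2, 13, 4, 9, 6, 11, 8, 0, 10, 12, 1, 5]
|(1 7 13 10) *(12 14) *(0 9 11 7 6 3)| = |(0 9 11 7 13 10 1 6 3)(12 14)| = 18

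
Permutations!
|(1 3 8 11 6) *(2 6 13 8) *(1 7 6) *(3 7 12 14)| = 21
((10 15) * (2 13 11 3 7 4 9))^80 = (15)(2 3 9 11 4 13 7) = [0, 1, 3, 9, 13, 5, 6, 2, 8, 11, 10, 4, 12, 7, 14, 15]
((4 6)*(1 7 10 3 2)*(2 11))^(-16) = [0, 10, 7, 2, 4, 5, 6, 3, 8, 9, 11, 1] = (1 10 11)(2 7 3)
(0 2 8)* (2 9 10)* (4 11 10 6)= (0 9 6 4 11 10 2 8)= [9, 1, 8, 3, 11, 5, 4, 7, 0, 6, 2, 10]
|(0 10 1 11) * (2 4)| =4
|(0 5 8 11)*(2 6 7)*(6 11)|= 7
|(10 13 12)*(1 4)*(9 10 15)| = 10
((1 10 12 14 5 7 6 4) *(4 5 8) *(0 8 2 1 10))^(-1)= (0 1 2 14 12 10 4 8)(5 6 7)= [1, 2, 14, 3, 8, 6, 7, 5, 0, 9, 4, 11, 10, 13, 12]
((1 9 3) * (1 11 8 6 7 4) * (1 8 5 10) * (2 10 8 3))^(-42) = (11)(1 2)(9 10) = [0, 2, 1, 3, 4, 5, 6, 7, 8, 10, 9, 11]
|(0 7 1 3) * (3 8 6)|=6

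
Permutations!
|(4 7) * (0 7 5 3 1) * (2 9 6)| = 6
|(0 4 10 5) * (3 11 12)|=12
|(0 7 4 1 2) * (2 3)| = 6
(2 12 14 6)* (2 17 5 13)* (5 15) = [0, 1, 12, 3, 4, 13, 17, 7, 8, 9, 10, 11, 14, 2, 6, 5, 16, 15] = (2 12 14 6 17 15 5 13)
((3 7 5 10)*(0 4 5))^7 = (0 4 5 10 3 7) = [4, 1, 2, 7, 5, 10, 6, 0, 8, 9, 3]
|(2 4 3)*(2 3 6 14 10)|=|(2 4 6 14 10)|=5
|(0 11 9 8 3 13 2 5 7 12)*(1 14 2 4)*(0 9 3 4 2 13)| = |(0 11 3)(1 14 13 2 5 7 12 9 8 4)| = 30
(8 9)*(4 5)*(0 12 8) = [12, 1, 2, 3, 5, 4, 6, 7, 9, 0, 10, 11, 8] = (0 12 8 9)(4 5)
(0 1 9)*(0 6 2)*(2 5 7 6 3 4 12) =[1, 9, 0, 4, 12, 7, 5, 6, 8, 3, 10, 11, 2] =(0 1 9 3 4 12 2)(5 7 6)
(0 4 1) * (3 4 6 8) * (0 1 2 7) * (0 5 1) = (0 6 8 3 4 2 7 5 1) = [6, 0, 7, 4, 2, 1, 8, 5, 3]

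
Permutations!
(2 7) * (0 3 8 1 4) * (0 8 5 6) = [3, 4, 7, 5, 8, 6, 0, 2, 1] = (0 3 5 6)(1 4 8)(2 7)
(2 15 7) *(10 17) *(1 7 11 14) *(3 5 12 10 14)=[0, 7, 15, 5, 4, 12, 6, 2, 8, 9, 17, 3, 10, 13, 1, 11, 16, 14]=(1 7 2 15 11 3 5 12 10 17 14)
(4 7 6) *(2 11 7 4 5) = (2 11 7 6 5) = [0, 1, 11, 3, 4, 2, 5, 6, 8, 9, 10, 7]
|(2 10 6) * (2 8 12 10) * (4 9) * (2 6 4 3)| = 8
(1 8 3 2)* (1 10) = (1 8 3 2 10) = [0, 8, 10, 2, 4, 5, 6, 7, 3, 9, 1]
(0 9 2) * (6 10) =(0 9 2)(6 10) =[9, 1, 0, 3, 4, 5, 10, 7, 8, 2, 6]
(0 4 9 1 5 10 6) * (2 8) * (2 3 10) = [4, 5, 8, 10, 9, 2, 0, 7, 3, 1, 6] = (0 4 9 1 5 2 8 3 10 6)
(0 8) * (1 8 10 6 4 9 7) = (0 10 6 4 9 7 1 8) = [10, 8, 2, 3, 9, 5, 4, 1, 0, 7, 6]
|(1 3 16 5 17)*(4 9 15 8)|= 20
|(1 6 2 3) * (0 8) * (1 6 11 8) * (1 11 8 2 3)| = |(0 11 2 1 8)(3 6)| = 10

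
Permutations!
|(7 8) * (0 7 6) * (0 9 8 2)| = |(0 7 2)(6 9 8)| = 3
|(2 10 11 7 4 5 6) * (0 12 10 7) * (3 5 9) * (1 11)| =35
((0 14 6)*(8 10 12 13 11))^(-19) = (0 6 14)(8 10 12 13 11) = [6, 1, 2, 3, 4, 5, 14, 7, 10, 9, 12, 8, 13, 11, 0]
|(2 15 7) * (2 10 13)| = 5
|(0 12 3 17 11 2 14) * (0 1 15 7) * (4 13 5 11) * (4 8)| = 14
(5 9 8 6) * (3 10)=(3 10)(5 9 8 6)=[0, 1, 2, 10, 4, 9, 5, 7, 6, 8, 3]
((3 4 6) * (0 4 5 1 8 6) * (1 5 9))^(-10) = (9) = [0, 1, 2, 3, 4, 5, 6, 7, 8, 9]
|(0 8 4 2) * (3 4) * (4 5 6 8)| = |(0 4 2)(3 5 6 8)| = 12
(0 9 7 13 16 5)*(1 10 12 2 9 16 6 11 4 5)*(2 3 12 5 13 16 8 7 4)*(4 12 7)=(0 8 4 13 6 11 2 9 12 3 7 16 1 10 5)=[8, 10, 9, 7, 13, 0, 11, 16, 4, 12, 5, 2, 3, 6, 14, 15, 1]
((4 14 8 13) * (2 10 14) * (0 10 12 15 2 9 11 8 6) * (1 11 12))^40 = (1 4 2 13 15 8 12 11 9) = [0, 4, 13, 3, 2, 5, 6, 7, 12, 1, 10, 9, 11, 15, 14, 8]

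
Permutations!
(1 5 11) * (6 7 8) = (1 5 11)(6 7 8) = [0, 5, 2, 3, 4, 11, 7, 8, 6, 9, 10, 1]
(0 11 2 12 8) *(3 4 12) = [11, 1, 3, 4, 12, 5, 6, 7, 0, 9, 10, 2, 8] = (0 11 2 3 4 12 8)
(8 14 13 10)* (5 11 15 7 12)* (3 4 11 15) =(3 4 11)(5 15 7 12)(8 14 13 10) =[0, 1, 2, 4, 11, 15, 6, 12, 14, 9, 8, 3, 5, 10, 13, 7]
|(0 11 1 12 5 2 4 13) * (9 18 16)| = 24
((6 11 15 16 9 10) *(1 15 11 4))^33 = (1 6 9 15 4 10 16) = [0, 6, 2, 3, 10, 5, 9, 7, 8, 15, 16, 11, 12, 13, 14, 4, 1]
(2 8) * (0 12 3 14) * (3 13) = (0 12 13 3 14)(2 8) = [12, 1, 8, 14, 4, 5, 6, 7, 2, 9, 10, 11, 13, 3, 0]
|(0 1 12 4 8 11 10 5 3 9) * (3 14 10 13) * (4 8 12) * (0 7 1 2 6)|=9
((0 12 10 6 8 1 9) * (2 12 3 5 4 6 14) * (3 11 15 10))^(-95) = (0 10 12 4 1 11 14 3 6 9 15 2 5 8) = [10, 11, 5, 6, 1, 8, 9, 7, 0, 15, 12, 14, 4, 13, 3, 2]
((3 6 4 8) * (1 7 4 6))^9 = (1 3 8 4 7) = [0, 3, 2, 8, 7, 5, 6, 1, 4]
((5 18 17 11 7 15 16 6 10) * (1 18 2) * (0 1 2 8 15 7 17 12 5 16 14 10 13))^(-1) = (0 13 6 16 10 14 15 8 5 12 18 1)(11 17) = [13, 0, 2, 3, 4, 12, 16, 7, 5, 9, 14, 17, 18, 6, 15, 8, 10, 11, 1]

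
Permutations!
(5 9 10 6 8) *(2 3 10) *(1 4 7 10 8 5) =[0, 4, 3, 8, 7, 9, 5, 10, 1, 2, 6] =(1 4 7 10 6 5 9 2 3 8)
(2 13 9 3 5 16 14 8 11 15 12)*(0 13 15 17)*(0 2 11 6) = (0 13 9 3 5 16 14 8 6)(2 15 12 11 17) = [13, 1, 15, 5, 4, 16, 0, 7, 6, 3, 10, 17, 11, 9, 8, 12, 14, 2]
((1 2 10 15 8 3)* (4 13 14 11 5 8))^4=[0, 4, 13, 15, 5, 2, 6, 7, 10, 9, 14, 1, 12, 8, 3, 11]=(1 4 5 2 13 8 10 14 3 15 11)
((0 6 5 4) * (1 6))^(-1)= (0 4 5 6 1)= [4, 0, 2, 3, 5, 6, 1]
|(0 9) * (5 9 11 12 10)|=|(0 11 12 10 5 9)|=6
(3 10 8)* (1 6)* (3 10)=(1 6)(8 10)=[0, 6, 2, 3, 4, 5, 1, 7, 10, 9, 8]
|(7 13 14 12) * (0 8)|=4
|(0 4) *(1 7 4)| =4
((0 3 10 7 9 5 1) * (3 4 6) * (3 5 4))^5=(0 4 3 6 10 5 7 1 9)=[4, 9, 2, 6, 3, 7, 10, 1, 8, 0, 5]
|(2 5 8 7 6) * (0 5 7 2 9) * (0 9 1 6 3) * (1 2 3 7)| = |(9)(0 5 8 3)(1 6 2)| = 12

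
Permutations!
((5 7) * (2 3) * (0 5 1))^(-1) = (0 1 7 5)(2 3) = [1, 7, 3, 2, 4, 0, 6, 5]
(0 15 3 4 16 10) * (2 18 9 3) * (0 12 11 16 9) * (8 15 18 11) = (0 18)(2 11 16 10 12 8 15)(3 4 9) = [18, 1, 11, 4, 9, 5, 6, 7, 15, 3, 12, 16, 8, 13, 14, 2, 10, 17, 0]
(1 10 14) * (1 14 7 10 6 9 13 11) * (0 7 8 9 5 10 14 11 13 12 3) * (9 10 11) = [7, 6, 2, 0, 4, 11, 5, 14, 10, 12, 8, 1, 3, 13, 9] = (0 7 14 9 12 3)(1 6 5 11)(8 10)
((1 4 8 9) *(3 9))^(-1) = (1 9 3 8 4) = [0, 9, 2, 8, 1, 5, 6, 7, 4, 3]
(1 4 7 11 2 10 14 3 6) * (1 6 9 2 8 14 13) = (1 4 7 11 8 14 3 9 2 10 13) = [0, 4, 10, 9, 7, 5, 6, 11, 14, 2, 13, 8, 12, 1, 3]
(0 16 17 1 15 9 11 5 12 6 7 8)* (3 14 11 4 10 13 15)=(0 16 17 1 3 14 11 5 12 6 7 8)(4 10 13 15 9)=[16, 3, 2, 14, 10, 12, 7, 8, 0, 4, 13, 5, 6, 15, 11, 9, 17, 1]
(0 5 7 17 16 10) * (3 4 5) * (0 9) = (0 3 4 5 7 17 16 10 9) = [3, 1, 2, 4, 5, 7, 6, 17, 8, 0, 9, 11, 12, 13, 14, 15, 10, 16]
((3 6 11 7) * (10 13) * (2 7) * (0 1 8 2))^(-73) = (0 11 6 3 7 2 8 1)(10 13) = [11, 0, 8, 7, 4, 5, 3, 2, 1, 9, 13, 6, 12, 10]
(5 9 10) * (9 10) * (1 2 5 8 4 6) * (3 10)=(1 2 5 3 10 8 4 6)=[0, 2, 5, 10, 6, 3, 1, 7, 4, 9, 8]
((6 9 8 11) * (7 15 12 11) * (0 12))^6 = (0 7 9 11)(6 12 15 8) = [7, 1, 2, 3, 4, 5, 12, 9, 6, 11, 10, 0, 15, 13, 14, 8]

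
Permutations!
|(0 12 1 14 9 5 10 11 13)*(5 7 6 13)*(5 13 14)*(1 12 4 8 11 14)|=35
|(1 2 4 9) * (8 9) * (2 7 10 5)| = 8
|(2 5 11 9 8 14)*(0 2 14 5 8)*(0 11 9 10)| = |(14)(0 2 8 5 9 11 10)| = 7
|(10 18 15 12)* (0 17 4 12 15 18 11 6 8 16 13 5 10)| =|(18)(0 17 4 12)(5 10 11 6 8 16 13)| =28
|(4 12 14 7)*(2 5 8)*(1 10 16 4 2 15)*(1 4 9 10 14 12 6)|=|(1 14 7 2 5 8 15 4 6)(9 10 16)|=9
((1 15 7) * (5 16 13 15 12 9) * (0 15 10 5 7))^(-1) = [15, 7, 2, 3, 4, 10, 6, 9, 8, 12, 13, 11, 1, 16, 14, 0, 5] = (0 15)(1 7 9 12)(5 10 13 16)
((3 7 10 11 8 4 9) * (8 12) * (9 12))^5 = (4 8 12) = [0, 1, 2, 3, 8, 5, 6, 7, 12, 9, 10, 11, 4]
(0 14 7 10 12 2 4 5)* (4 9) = (0 14 7 10 12 2 9 4 5) = [14, 1, 9, 3, 5, 0, 6, 10, 8, 4, 12, 11, 2, 13, 7]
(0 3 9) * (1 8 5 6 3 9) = (0 9)(1 8 5 6 3) = [9, 8, 2, 1, 4, 6, 3, 7, 5, 0]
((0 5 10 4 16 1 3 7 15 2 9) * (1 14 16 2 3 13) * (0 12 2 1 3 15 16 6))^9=(0 14 7 13 4 5 6 16 3 1 10)=[14, 10, 2, 1, 5, 6, 16, 13, 8, 9, 0, 11, 12, 4, 7, 15, 3]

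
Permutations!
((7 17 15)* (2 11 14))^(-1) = (2 14 11)(7 15 17) = [0, 1, 14, 3, 4, 5, 6, 15, 8, 9, 10, 2, 12, 13, 11, 17, 16, 7]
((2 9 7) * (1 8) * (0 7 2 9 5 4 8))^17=(0 7 9 2 5 4 8 1)=[7, 0, 5, 3, 8, 4, 6, 9, 1, 2]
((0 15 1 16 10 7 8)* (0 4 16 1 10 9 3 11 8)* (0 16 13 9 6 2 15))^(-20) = (2 16 10)(3 13 8)(4 11 9)(6 7 15) = [0, 1, 16, 13, 11, 5, 7, 15, 3, 4, 2, 9, 12, 8, 14, 6, 10]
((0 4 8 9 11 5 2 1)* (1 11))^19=(0 1 9 8 4)(2 11 5)=[1, 9, 11, 3, 0, 2, 6, 7, 4, 8, 10, 5]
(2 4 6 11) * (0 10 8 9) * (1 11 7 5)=(0 10 8 9)(1 11 2 4 6 7 5)=[10, 11, 4, 3, 6, 1, 7, 5, 9, 0, 8, 2]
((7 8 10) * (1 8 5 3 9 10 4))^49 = [0, 8, 2, 5, 1, 7, 6, 10, 4, 3, 9] = (1 8 4)(3 5 7 10 9)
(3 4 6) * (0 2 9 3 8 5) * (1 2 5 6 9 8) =(0 5)(1 2 8 6)(3 4 9) =[5, 2, 8, 4, 9, 0, 1, 7, 6, 3]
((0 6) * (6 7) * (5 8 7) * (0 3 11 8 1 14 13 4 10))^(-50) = [10, 5, 2, 3, 13, 0, 6, 7, 8, 9, 4, 11, 12, 14, 1] = (0 10 4 13 14 1 5)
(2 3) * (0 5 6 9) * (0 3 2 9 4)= (0 5 6 4)(3 9)= [5, 1, 2, 9, 0, 6, 4, 7, 8, 3]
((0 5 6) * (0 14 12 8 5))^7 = (5 14 8 6 12) = [0, 1, 2, 3, 4, 14, 12, 7, 6, 9, 10, 11, 5, 13, 8]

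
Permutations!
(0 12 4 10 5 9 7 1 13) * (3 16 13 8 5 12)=[3, 8, 2, 16, 10, 9, 6, 1, 5, 7, 12, 11, 4, 0, 14, 15, 13]=(0 3 16 13)(1 8 5 9 7)(4 10 12)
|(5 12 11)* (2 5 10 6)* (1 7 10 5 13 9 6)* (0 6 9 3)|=15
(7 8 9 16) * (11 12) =(7 8 9 16)(11 12) =[0, 1, 2, 3, 4, 5, 6, 8, 9, 16, 10, 12, 11, 13, 14, 15, 7]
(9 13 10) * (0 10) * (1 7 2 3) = [10, 7, 3, 1, 4, 5, 6, 2, 8, 13, 9, 11, 12, 0] = (0 10 9 13)(1 7 2 3)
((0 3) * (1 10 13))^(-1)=(0 3)(1 13 10)=[3, 13, 2, 0, 4, 5, 6, 7, 8, 9, 1, 11, 12, 10]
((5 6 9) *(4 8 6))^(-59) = [0, 1, 2, 3, 8, 4, 9, 7, 6, 5] = (4 8 6 9 5)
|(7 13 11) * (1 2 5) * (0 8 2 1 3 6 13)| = |(0 8 2 5 3 6 13 11 7)| = 9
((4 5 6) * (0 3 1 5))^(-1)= [4, 3, 2, 0, 6, 1, 5]= (0 4 6 5 1 3)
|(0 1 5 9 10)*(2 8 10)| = 7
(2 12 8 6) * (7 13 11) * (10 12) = [0, 1, 10, 3, 4, 5, 2, 13, 6, 9, 12, 7, 8, 11] = (2 10 12 8 6)(7 13 11)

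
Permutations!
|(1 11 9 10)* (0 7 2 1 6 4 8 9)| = 5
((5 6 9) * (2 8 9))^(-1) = (2 6 5 9 8) = [0, 1, 6, 3, 4, 9, 5, 7, 2, 8]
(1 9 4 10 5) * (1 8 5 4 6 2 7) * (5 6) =[0, 9, 7, 3, 10, 8, 2, 1, 6, 5, 4] =(1 9 5 8 6 2 7)(4 10)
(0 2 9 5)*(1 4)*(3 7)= (0 2 9 5)(1 4)(3 7)= [2, 4, 9, 7, 1, 0, 6, 3, 8, 5]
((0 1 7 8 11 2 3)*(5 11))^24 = (11) = [0, 1, 2, 3, 4, 5, 6, 7, 8, 9, 10, 11]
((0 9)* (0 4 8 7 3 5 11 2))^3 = [8, 1, 4, 2, 3, 0, 6, 11, 5, 7, 10, 9] = (0 8 5)(2 4 3)(7 11 9)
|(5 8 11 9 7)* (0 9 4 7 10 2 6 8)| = 10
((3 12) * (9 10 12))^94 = (3 10)(9 12) = [0, 1, 2, 10, 4, 5, 6, 7, 8, 12, 3, 11, 9]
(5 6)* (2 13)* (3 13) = [0, 1, 3, 13, 4, 6, 5, 7, 8, 9, 10, 11, 12, 2] = (2 3 13)(5 6)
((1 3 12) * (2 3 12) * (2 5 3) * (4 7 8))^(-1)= [0, 12, 2, 5, 8, 3, 6, 4, 7, 9, 10, 11, 1]= (1 12)(3 5)(4 8 7)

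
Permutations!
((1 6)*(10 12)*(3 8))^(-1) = (1 6)(3 8)(10 12) = [0, 6, 2, 8, 4, 5, 1, 7, 3, 9, 12, 11, 10]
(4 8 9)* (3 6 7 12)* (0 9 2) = (0 9 4 8 2)(3 6 7 12) = [9, 1, 0, 6, 8, 5, 7, 12, 2, 4, 10, 11, 3]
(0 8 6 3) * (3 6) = (0 8 3) = [8, 1, 2, 0, 4, 5, 6, 7, 3]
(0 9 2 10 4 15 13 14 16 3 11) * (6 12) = (0 9 2 10 4 15 13 14 16 3 11)(6 12) = [9, 1, 10, 11, 15, 5, 12, 7, 8, 2, 4, 0, 6, 14, 16, 13, 3]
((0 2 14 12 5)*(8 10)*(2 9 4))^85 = (0 9 4 2 14 12 5)(8 10) = [9, 1, 14, 3, 2, 0, 6, 7, 10, 4, 8, 11, 5, 13, 12]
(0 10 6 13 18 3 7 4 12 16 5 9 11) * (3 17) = (0 10 6 13 18 17 3 7 4 12 16 5 9 11) = [10, 1, 2, 7, 12, 9, 13, 4, 8, 11, 6, 0, 16, 18, 14, 15, 5, 3, 17]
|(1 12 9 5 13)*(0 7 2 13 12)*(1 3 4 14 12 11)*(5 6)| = 13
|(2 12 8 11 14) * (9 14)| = 6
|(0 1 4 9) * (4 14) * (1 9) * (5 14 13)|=10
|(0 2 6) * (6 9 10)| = 5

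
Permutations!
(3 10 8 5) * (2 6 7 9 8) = [0, 1, 6, 10, 4, 3, 7, 9, 5, 8, 2] = (2 6 7 9 8 5 3 10)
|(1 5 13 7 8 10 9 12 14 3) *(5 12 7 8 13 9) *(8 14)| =|(1 12 8 10 5 9 7 13 14 3)| =10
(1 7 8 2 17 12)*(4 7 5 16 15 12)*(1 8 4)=(1 5 16 15 12 8 2 17)(4 7)=[0, 5, 17, 3, 7, 16, 6, 4, 2, 9, 10, 11, 8, 13, 14, 12, 15, 1]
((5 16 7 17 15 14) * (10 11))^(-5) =(5 16 7 17 15 14)(10 11) =[0, 1, 2, 3, 4, 16, 6, 17, 8, 9, 11, 10, 12, 13, 5, 14, 7, 15]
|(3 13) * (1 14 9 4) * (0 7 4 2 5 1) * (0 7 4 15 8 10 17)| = |(0 4 7 15 8 10 17)(1 14 9 2 5)(3 13)| = 70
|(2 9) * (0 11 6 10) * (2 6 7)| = |(0 11 7 2 9 6 10)| = 7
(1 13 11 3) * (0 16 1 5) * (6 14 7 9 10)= (0 16 1 13 11 3 5)(6 14 7 9 10)= [16, 13, 2, 5, 4, 0, 14, 9, 8, 10, 6, 3, 12, 11, 7, 15, 1]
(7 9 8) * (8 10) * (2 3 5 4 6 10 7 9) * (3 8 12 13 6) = (2 8 9 7)(3 5 4)(6 10 12 13) = [0, 1, 8, 5, 3, 4, 10, 2, 9, 7, 12, 11, 13, 6]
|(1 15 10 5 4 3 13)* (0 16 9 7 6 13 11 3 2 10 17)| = |(0 16 9 7 6 13 1 15 17)(2 10 5 4)(3 11)| = 36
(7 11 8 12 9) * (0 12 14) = [12, 1, 2, 3, 4, 5, 6, 11, 14, 7, 10, 8, 9, 13, 0] = (0 12 9 7 11 8 14)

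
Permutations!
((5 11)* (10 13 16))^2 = (10 16 13) = [0, 1, 2, 3, 4, 5, 6, 7, 8, 9, 16, 11, 12, 10, 14, 15, 13]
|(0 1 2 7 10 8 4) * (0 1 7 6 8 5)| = |(0 7 10 5)(1 2 6 8 4)| = 20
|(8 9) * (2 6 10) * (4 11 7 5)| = 12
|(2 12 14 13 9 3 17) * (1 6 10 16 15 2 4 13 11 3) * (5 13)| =15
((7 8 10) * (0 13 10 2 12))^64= (0 13 10 7 8 2 12)= [13, 1, 12, 3, 4, 5, 6, 8, 2, 9, 7, 11, 0, 10]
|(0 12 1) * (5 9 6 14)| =12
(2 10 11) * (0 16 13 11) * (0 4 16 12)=(0 12)(2 10 4 16 13 11)=[12, 1, 10, 3, 16, 5, 6, 7, 8, 9, 4, 2, 0, 11, 14, 15, 13]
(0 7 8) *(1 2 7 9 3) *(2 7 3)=(0 9 2 3 1 7 8)=[9, 7, 3, 1, 4, 5, 6, 8, 0, 2]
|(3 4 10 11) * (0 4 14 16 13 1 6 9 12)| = |(0 4 10 11 3 14 16 13 1 6 9 12)| = 12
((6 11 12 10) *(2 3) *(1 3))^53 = (1 2 3)(6 11 12 10) = [0, 2, 3, 1, 4, 5, 11, 7, 8, 9, 6, 12, 10]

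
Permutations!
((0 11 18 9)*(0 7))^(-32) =(0 9 11 7 18) =[9, 1, 2, 3, 4, 5, 6, 18, 8, 11, 10, 7, 12, 13, 14, 15, 16, 17, 0]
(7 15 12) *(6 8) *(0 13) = (0 13)(6 8)(7 15 12) = [13, 1, 2, 3, 4, 5, 8, 15, 6, 9, 10, 11, 7, 0, 14, 12]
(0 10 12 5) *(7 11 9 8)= (0 10 12 5)(7 11 9 8)= [10, 1, 2, 3, 4, 0, 6, 11, 7, 8, 12, 9, 5]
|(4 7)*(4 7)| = |(7)| = 1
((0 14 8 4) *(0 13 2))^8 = (0 8 13)(2 14 4) = [8, 1, 14, 3, 2, 5, 6, 7, 13, 9, 10, 11, 12, 0, 4]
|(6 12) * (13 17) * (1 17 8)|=|(1 17 13 8)(6 12)|=4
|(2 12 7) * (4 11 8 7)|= 6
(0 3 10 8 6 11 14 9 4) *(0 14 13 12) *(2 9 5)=(0 3 10 8 6 11 13 12)(2 9 4 14 5)=[3, 1, 9, 10, 14, 2, 11, 7, 6, 4, 8, 13, 0, 12, 5]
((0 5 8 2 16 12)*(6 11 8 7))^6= [2, 1, 6, 3, 4, 16, 0, 12, 7, 9, 10, 5, 8, 13, 14, 15, 11]= (0 2 6)(5 16 11)(7 12 8)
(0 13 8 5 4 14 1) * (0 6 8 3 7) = (0 13 3 7)(1 6 8 5 4 14) = [13, 6, 2, 7, 14, 4, 8, 0, 5, 9, 10, 11, 12, 3, 1]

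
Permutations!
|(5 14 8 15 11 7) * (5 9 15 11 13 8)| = |(5 14)(7 9 15 13 8 11)| = 6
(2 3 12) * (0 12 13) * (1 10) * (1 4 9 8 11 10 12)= [1, 12, 3, 13, 9, 5, 6, 7, 11, 8, 4, 10, 2, 0]= (0 1 12 2 3 13)(4 9 8 11 10)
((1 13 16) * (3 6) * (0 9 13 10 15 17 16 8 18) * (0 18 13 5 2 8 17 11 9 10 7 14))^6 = (18)(0 2 7 9 16 15 13)(1 11 17 10 8 14 5) = [2, 11, 7, 3, 4, 1, 6, 9, 14, 16, 8, 17, 12, 0, 5, 13, 15, 10, 18]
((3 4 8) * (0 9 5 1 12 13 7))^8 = (0 9 5 1 12 13 7)(3 8 4) = [9, 12, 2, 8, 3, 1, 6, 0, 4, 5, 10, 11, 13, 7]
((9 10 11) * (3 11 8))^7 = [0, 1, 2, 9, 4, 5, 6, 7, 11, 8, 3, 10] = (3 9 8 11 10)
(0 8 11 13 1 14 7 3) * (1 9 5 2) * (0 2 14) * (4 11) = (0 8 4 11 13 9 5 14 7 3 2 1) = [8, 0, 1, 2, 11, 14, 6, 3, 4, 5, 10, 13, 12, 9, 7]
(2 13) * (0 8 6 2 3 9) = [8, 1, 13, 9, 4, 5, 2, 7, 6, 0, 10, 11, 12, 3] = (0 8 6 2 13 3 9)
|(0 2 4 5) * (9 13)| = |(0 2 4 5)(9 13)| = 4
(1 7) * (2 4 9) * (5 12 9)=(1 7)(2 4 5 12 9)=[0, 7, 4, 3, 5, 12, 6, 1, 8, 2, 10, 11, 9]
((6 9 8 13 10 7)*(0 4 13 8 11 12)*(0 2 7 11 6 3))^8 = [3, 1, 12, 7, 0, 5, 6, 2, 8, 9, 13, 10, 11, 4] = (0 3 7 2 12 11 10 13 4)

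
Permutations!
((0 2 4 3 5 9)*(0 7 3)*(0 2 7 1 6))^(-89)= (0 3 9 6 7 5 1)(2 4)= [3, 0, 4, 9, 2, 1, 7, 5, 8, 6]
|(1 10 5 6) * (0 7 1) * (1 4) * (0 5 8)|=|(0 7 4 1 10 8)(5 6)|=6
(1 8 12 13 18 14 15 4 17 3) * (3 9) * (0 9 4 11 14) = (0 9 3 1 8 12 13 18)(4 17)(11 14 15) = [9, 8, 2, 1, 17, 5, 6, 7, 12, 3, 10, 14, 13, 18, 15, 11, 16, 4, 0]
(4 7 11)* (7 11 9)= (4 11)(7 9)= [0, 1, 2, 3, 11, 5, 6, 9, 8, 7, 10, 4]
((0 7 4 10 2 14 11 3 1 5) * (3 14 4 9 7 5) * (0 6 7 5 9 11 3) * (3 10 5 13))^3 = (0 3 9 1 13)(2 6 14 4 7 10 5 11) = [3, 13, 6, 9, 7, 11, 14, 10, 8, 1, 5, 2, 12, 0, 4]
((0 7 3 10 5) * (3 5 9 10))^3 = (9 10) = [0, 1, 2, 3, 4, 5, 6, 7, 8, 10, 9]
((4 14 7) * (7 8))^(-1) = (4 7 8 14) = [0, 1, 2, 3, 7, 5, 6, 8, 14, 9, 10, 11, 12, 13, 4]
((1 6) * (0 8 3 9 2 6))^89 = (0 6 9 8 1 2 3) = [6, 2, 3, 0, 4, 5, 9, 7, 1, 8]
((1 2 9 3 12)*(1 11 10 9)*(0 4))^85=(12)(0 4)(1 2)=[4, 2, 1, 3, 0, 5, 6, 7, 8, 9, 10, 11, 12]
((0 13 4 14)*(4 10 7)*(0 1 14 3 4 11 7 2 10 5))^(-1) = (0 5 13)(1 14)(2 10)(3 4)(7 11) = [5, 14, 10, 4, 3, 13, 6, 11, 8, 9, 2, 7, 12, 0, 1]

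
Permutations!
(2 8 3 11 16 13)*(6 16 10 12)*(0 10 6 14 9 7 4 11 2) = (0 10 12 14 9 7 4 11 6 16 13)(2 8 3) = [10, 1, 8, 2, 11, 5, 16, 4, 3, 7, 12, 6, 14, 0, 9, 15, 13]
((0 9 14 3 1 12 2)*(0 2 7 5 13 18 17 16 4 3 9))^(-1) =(1 3 4 16 17 18 13 5 7 12)(9 14) =[0, 3, 2, 4, 16, 7, 6, 12, 8, 14, 10, 11, 1, 5, 9, 15, 17, 18, 13]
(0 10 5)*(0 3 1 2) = [10, 2, 0, 1, 4, 3, 6, 7, 8, 9, 5] = (0 10 5 3 1 2)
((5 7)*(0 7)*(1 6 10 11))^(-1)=[5, 11, 2, 3, 4, 7, 1, 0, 8, 9, 6, 10]=(0 5 7)(1 11 10 6)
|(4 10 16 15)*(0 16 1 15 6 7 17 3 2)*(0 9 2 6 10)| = 12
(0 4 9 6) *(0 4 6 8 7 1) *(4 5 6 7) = (0 7 1)(4 9 8)(5 6) = [7, 0, 2, 3, 9, 6, 5, 1, 4, 8]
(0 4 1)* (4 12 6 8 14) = (0 12 6 8 14 4 1) = [12, 0, 2, 3, 1, 5, 8, 7, 14, 9, 10, 11, 6, 13, 4]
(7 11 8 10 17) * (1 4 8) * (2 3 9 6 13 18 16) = (1 4 8 10 17 7 11)(2 3 9 6 13 18 16) = [0, 4, 3, 9, 8, 5, 13, 11, 10, 6, 17, 1, 12, 18, 14, 15, 2, 7, 16]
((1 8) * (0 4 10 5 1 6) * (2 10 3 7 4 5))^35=[0, 1, 10, 4, 7, 5, 6, 3, 8, 9, 2]=(2 10)(3 4 7)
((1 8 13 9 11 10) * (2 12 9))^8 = (13) = [0, 1, 2, 3, 4, 5, 6, 7, 8, 9, 10, 11, 12, 13]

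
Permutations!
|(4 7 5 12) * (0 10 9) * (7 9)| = |(0 10 7 5 12 4 9)| = 7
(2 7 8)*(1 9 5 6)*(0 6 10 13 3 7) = (0 6 1 9 5 10 13 3 7 8 2) = [6, 9, 0, 7, 4, 10, 1, 8, 2, 5, 13, 11, 12, 3]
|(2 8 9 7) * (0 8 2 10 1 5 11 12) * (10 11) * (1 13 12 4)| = |(0 8 9 7 11 4 1 5 10 13 12)| = 11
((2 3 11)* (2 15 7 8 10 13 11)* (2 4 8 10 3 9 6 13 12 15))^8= [0, 1, 13, 8, 3, 5, 2, 7, 4, 11, 10, 6, 12, 9, 14, 15]= (15)(2 13 9 11 6)(3 8 4)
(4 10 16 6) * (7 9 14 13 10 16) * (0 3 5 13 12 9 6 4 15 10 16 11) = (0 3 5 13 16 4 11)(6 15 10 7)(9 14 12) = [3, 1, 2, 5, 11, 13, 15, 6, 8, 14, 7, 0, 9, 16, 12, 10, 4]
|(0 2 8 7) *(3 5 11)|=|(0 2 8 7)(3 5 11)|=12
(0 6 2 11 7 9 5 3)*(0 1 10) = (0 6 2 11 7 9 5 3 1 10) = [6, 10, 11, 1, 4, 3, 2, 9, 8, 5, 0, 7]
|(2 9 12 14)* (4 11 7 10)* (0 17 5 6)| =4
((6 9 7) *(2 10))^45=(2 10)=[0, 1, 10, 3, 4, 5, 6, 7, 8, 9, 2]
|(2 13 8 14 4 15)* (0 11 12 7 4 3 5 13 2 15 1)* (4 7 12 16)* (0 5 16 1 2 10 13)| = |(0 11 1 5)(2 10 13 8 14 3 16 4)| = 8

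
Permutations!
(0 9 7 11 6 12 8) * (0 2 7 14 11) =(0 9 14 11 6 12 8 2 7) =[9, 1, 7, 3, 4, 5, 12, 0, 2, 14, 10, 6, 8, 13, 11]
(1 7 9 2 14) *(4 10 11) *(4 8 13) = (1 7 9 2 14)(4 10 11 8 13) = [0, 7, 14, 3, 10, 5, 6, 9, 13, 2, 11, 8, 12, 4, 1]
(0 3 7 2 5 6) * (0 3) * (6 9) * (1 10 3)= [0, 10, 5, 7, 4, 9, 1, 2, 8, 6, 3]= (1 10 3 7 2 5 9 6)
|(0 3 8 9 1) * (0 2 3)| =5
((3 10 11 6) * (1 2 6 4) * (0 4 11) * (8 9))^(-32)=(11)(0 2 10 1 3 4 6)=[2, 3, 10, 4, 6, 5, 0, 7, 8, 9, 1, 11]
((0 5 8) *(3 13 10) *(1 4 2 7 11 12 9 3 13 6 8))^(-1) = [8, 5, 4, 9, 1, 0, 3, 2, 6, 12, 13, 7, 11, 10] = (0 8 6 3 9 12 11 7 2 4 1 5)(10 13)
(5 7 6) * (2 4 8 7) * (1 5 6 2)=(1 5)(2 4 8 7)=[0, 5, 4, 3, 8, 1, 6, 2, 7]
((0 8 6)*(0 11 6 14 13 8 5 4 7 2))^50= (8 13 14)= [0, 1, 2, 3, 4, 5, 6, 7, 13, 9, 10, 11, 12, 14, 8]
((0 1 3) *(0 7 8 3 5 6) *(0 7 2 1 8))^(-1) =(0 7 6 5 1 2 3 8) =[7, 2, 3, 8, 4, 1, 5, 6, 0]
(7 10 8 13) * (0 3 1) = (0 3 1)(7 10 8 13) = [3, 0, 2, 1, 4, 5, 6, 10, 13, 9, 8, 11, 12, 7]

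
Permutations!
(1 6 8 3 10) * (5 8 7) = [0, 6, 2, 10, 4, 8, 7, 5, 3, 9, 1] = (1 6 7 5 8 3 10)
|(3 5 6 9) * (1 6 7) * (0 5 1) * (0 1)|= |(0 5 7 1 6 9 3)|= 7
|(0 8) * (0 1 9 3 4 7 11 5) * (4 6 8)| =5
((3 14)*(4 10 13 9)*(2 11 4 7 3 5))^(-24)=[0, 1, 7, 10, 14, 9, 6, 4, 8, 11, 5, 3, 12, 2, 13]=(2 7 4 14 13)(3 10 5 9 11)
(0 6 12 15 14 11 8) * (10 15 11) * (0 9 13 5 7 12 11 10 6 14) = [14, 1, 2, 3, 4, 7, 11, 12, 9, 13, 15, 8, 10, 5, 6, 0] = (0 14 6 11 8 9 13 5 7 12 10 15)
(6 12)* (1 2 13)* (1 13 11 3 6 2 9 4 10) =[0, 9, 11, 6, 10, 5, 12, 7, 8, 4, 1, 3, 2, 13] =(13)(1 9 4 10)(2 11 3 6 12)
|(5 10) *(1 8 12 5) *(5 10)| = 4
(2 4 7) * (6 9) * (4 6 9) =(9)(2 6 4 7) =[0, 1, 6, 3, 7, 5, 4, 2, 8, 9]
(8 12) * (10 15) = (8 12)(10 15) = [0, 1, 2, 3, 4, 5, 6, 7, 12, 9, 15, 11, 8, 13, 14, 10]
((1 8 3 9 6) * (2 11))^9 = (1 6 9 3 8)(2 11) = [0, 6, 11, 8, 4, 5, 9, 7, 1, 3, 10, 2]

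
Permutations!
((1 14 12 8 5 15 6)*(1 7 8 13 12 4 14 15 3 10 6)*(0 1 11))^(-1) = (0 11 15 1)(3 5 8 7 6 10)(4 14)(12 13) = [11, 0, 2, 5, 14, 8, 10, 6, 7, 9, 3, 15, 13, 12, 4, 1]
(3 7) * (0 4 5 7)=(0 4 5 7 3)=[4, 1, 2, 0, 5, 7, 6, 3]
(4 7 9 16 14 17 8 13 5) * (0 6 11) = [6, 1, 2, 3, 7, 4, 11, 9, 13, 16, 10, 0, 12, 5, 17, 15, 14, 8] = (0 6 11)(4 7 9 16 14 17 8 13 5)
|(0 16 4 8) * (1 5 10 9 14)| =|(0 16 4 8)(1 5 10 9 14)| =20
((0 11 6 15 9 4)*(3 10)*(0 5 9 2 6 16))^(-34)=[16, 1, 15, 3, 9, 4, 2, 7, 8, 5, 10, 0, 12, 13, 14, 6, 11]=(0 16 11)(2 15 6)(4 9 5)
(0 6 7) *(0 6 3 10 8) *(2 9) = (0 3 10 8)(2 9)(6 7) = [3, 1, 9, 10, 4, 5, 7, 6, 0, 2, 8]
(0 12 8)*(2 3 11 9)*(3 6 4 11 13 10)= (0 12 8)(2 6 4 11 9)(3 13 10)= [12, 1, 6, 13, 11, 5, 4, 7, 0, 2, 3, 9, 8, 10]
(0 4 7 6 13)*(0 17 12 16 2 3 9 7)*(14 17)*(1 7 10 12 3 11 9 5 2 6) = (0 4)(1 7)(2 11 9 10 12 16 6 13 14 17 3 5) = [4, 7, 11, 5, 0, 2, 13, 1, 8, 10, 12, 9, 16, 14, 17, 15, 6, 3]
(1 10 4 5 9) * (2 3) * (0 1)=[1, 10, 3, 2, 5, 9, 6, 7, 8, 0, 4]=(0 1 10 4 5 9)(2 3)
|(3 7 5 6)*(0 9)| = 4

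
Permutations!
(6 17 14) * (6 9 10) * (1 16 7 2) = (1 16 7 2)(6 17 14 9 10) = [0, 16, 1, 3, 4, 5, 17, 2, 8, 10, 6, 11, 12, 13, 9, 15, 7, 14]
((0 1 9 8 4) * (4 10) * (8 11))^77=[0, 1, 2, 3, 4, 5, 6, 7, 8, 9, 10, 11]=(11)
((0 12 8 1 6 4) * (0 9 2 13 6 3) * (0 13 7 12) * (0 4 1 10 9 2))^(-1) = (0 9 10 8 12 7 2 4)(1 6 13 3) = [9, 6, 4, 1, 0, 5, 13, 2, 12, 10, 8, 11, 7, 3]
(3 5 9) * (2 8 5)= [0, 1, 8, 2, 4, 9, 6, 7, 5, 3]= (2 8 5 9 3)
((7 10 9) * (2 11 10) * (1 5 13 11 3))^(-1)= (1 3 2 7 9 10 11 13 5)= [0, 3, 7, 2, 4, 1, 6, 9, 8, 10, 11, 13, 12, 5]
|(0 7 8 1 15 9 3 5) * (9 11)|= |(0 7 8 1 15 11 9 3 5)|= 9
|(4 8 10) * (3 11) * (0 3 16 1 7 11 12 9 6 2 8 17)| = 20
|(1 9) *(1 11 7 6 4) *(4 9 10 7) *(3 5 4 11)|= 8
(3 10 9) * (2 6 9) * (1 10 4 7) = (1 10 2 6 9 3 4 7) = [0, 10, 6, 4, 7, 5, 9, 1, 8, 3, 2]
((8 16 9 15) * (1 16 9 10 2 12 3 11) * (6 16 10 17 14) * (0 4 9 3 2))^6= (0 11 15)(1 8 4)(3 9 10)(6 17)(14 16)= [11, 8, 2, 9, 1, 5, 17, 7, 4, 10, 3, 15, 12, 13, 16, 0, 14, 6]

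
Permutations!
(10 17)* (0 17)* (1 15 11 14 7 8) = [17, 15, 2, 3, 4, 5, 6, 8, 1, 9, 0, 14, 12, 13, 7, 11, 16, 10] = (0 17 10)(1 15 11 14 7 8)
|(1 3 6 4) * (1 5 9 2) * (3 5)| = |(1 5 9 2)(3 6 4)| = 12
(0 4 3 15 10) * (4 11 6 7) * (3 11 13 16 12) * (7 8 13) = [7, 1, 2, 15, 11, 5, 8, 4, 13, 9, 0, 6, 3, 16, 14, 10, 12] = (0 7 4 11 6 8 13 16 12 3 15 10)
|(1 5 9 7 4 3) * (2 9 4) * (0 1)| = |(0 1 5 4 3)(2 9 7)| = 15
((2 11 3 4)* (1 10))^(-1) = (1 10)(2 4 3 11) = [0, 10, 4, 11, 3, 5, 6, 7, 8, 9, 1, 2]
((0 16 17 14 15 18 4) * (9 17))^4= (0 14)(4 17)(9 18)(15 16)= [14, 1, 2, 3, 17, 5, 6, 7, 8, 18, 10, 11, 12, 13, 0, 16, 15, 4, 9]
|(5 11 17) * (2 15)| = 6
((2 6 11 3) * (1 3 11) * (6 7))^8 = [0, 7, 1, 6, 4, 5, 2, 3, 8, 9, 10, 11] = (11)(1 7 3 6 2)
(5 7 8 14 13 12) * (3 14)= (3 14 13 12 5 7 8)= [0, 1, 2, 14, 4, 7, 6, 8, 3, 9, 10, 11, 5, 12, 13]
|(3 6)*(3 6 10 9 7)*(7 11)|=|(3 10 9 11 7)|=5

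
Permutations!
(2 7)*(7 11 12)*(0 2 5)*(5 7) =(0 2 11 12 5) =[2, 1, 11, 3, 4, 0, 6, 7, 8, 9, 10, 12, 5]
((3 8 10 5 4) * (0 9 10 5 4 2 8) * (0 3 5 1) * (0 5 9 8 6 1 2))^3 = (10)(0 6)(1 8)(2 5) = [6, 8, 5, 3, 4, 2, 0, 7, 1, 9, 10]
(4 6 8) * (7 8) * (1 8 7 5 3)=(1 8 4 6 5 3)=[0, 8, 2, 1, 6, 3, 5, 7, 4]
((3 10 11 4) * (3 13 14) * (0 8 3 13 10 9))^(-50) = (14)(0 3)(4 10 11)(8 9) = [3, 1, 2, 0, 10, 5, 6, 7, 9, 8, 11, 4, 12, 13, 14]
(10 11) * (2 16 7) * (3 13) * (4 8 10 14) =(2 16 7)(3 13)(4 8 10 11 14) =[0, 1, 16, 13, 8, 5, 6, 2, 10, 9, 11, 14, 12, 3, 4, 15, 7]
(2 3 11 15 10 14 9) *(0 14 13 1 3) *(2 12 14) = (0 2)(1 3 11 15 10 13)(9 12 14) = [2, 3, 0, 11, 4, 5, 6, 7, 8, 12, 13, 15, 14, 1, 9, 10]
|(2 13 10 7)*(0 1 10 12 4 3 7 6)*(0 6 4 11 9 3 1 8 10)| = |(0 8 10 4 1)(2 13 12 11 9 3 7)| = 35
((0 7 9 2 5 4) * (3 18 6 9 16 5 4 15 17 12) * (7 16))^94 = (0 2 6 3 17 5)(4 9 18 12 15 16) = [2, 1, 6, 17, 9, 0, 3, 7, 8, 18, 10, 11, 15, 13, 14, 16, 4, 5, 12]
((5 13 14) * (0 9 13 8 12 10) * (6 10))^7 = [6, 1, 2, 3, 4, 13, 8, 7, 14, 10, 12, 11, 5, 0, 9] = (0 6 8 14 9 10 12 5 13)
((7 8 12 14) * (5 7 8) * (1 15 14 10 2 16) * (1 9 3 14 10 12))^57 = (1 2 3)(5 7)(8 10 9)(14 15 16) = [0, 2, 3, 1, 4, 7, 6, 5, 10, 8, 9, 11, 12, 13, 15, 16, 14]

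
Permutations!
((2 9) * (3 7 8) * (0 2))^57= (9)= [0, 1, 2, 3, 4, 5, 6, 7, 8, 9]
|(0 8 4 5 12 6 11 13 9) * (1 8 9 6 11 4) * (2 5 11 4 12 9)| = 20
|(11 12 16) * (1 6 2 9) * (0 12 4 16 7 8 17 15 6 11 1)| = 36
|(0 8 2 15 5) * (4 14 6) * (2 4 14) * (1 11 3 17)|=12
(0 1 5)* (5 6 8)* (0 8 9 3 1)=(1 6 9 3)(5 8)=[0, 6, 2, 1, 4, 8, 9, 7, 5, 3]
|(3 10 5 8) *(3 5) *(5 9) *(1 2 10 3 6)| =12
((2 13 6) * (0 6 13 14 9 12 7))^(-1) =(0 7 12 9 14 2 6) =[7, 1, 6, 3, 4, 5, 0, 12, 8, 14, 10, 11, 9, 13, 2]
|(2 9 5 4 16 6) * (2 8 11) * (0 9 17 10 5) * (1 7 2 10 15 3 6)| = |(0 9)(1 7 2 17 15 3 6 8 11 10 5 4 16)| = 26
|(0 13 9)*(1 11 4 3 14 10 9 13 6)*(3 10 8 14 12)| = |(0 6 1 11 4 10 9)(3 12)(8 14)| = 14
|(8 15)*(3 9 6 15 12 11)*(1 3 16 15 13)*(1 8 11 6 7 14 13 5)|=30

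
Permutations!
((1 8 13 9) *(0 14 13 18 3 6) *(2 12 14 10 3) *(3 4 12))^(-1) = [6, 9, 18, 2, 10, 5, 3, 7, 1, 13, 0, 11, 4, 14, 12, 15, 16, 17, 8] = (0 6 3 2 18 8 1 9 13 14 12 4 10)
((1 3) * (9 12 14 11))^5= (1 3)(9 12 14 11)= [0, 3, 2, 1, 4, 5, 6, 7, 8, 12, 10, 9, 14, 13, 11]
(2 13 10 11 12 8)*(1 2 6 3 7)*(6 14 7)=(1 2 13 10 11 12 8 14 7)(3 6)=[0, 2, 13, 6, 4, 5, 3, 1, 14, 9, 11, 12, 8, 10, 7]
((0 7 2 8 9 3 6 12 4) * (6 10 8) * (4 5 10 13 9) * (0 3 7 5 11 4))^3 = [8, 1, 11, 7, 9, 0, 4, 12, 10, 6, 5, 13, 3, 2] = (0 8 10 5)(2 11 13)(3 7 12)(4 9 6)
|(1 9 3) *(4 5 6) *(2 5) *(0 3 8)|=|(0 3 1 9 8)(2 5 6 4)|=20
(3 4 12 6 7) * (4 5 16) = [0, 1, 2, 5, 12, 16, 7, 3, 8, 9, 10, 11, 6, 13, 14, 15, 4] = (3 5 16 4 12 6 7)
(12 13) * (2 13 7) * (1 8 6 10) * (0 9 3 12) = [9, 8, 13, 12, 4, 5, 10, 2, 6, 3, 1, 11, 7, 0] = (0 9 3 12 7 2 13)(1 8 6 10)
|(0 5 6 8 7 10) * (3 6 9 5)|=6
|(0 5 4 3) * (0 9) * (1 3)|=|(0 5 4 1 3 9)|=6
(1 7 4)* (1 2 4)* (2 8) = [0, 7, 4, 3, 8, 5, 6, 1, 2] = (1 7)(2 4 8)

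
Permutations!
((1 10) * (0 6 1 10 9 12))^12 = [1, 12, 2, 3, 4, 5, 9, 7, 8, 0, 10, 11, 6] = (0 1 12 6 9)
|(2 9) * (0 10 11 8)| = 4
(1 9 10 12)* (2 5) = (1 9 10 12)(2 5) = [0, 9, 5, 3, 4, 2, 6, 7, 8, 10, 12, 11, 1]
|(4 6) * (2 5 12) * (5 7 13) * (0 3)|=10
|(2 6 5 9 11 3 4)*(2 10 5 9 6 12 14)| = 21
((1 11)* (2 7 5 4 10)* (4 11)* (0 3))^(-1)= [3, 11, 10, 0, 1, 7, 6, 2, 8, 9, 4, 5]= (0 3)(1 11 5 7 2 10 4)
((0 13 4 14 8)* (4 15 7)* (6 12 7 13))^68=(15)(0 14 7 6 8 4 12)=[14, 1, 2, 3, 12, 5, 8, 6, 4, 9, 10, 11, 0, 13, 7, 15]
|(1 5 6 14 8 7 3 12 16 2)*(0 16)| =11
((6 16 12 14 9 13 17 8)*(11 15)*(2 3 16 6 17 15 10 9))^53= (2 12 3 14 16)(8 17)(9 11 13 10 15)= [0, 1, 12, 14, 4, 5, 6, 7, 17, 11, 15, 13, 3, 10, 16, 9, 2, 8]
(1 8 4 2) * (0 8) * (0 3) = (0 8 4 2 1 3) = [8, 3, 1, 0, 2, 5, 6, 7, 4]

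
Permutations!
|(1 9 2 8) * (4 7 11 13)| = 4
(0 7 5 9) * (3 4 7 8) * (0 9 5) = (9)(0 8 3 4 7) = [8, 1, 2, 4, 7, 5, 6, 0, 3, 9]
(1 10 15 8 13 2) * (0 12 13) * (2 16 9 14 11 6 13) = (0 12 2 1 10 15 8)(6 13 16 9 14 11) = [12, 10, 1, 3, 4, 5, 13, 7, 0, 14, 15, 6, 2, 16, 11, 8, 9]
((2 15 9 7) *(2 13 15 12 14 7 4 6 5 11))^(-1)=[0, 1, 11, 3, 9, 6, 4, 14, 8, 15, 10, 5, 2, 7, 12, 13]=(2 11 5 6 4 9 15 13 7 14 12)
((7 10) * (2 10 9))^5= [0, 1, 10, 3, 4, 5, 6, 9, 8, 2, 7]= (2 10 7 9)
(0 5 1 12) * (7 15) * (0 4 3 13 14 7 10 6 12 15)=(0 5 1 15 10 6 12 4 3 13 14 7)=[5, 15, 2, 13, 3, 1, 12, 0, 8, 9, 6, 11, 4, 14, 7, 10]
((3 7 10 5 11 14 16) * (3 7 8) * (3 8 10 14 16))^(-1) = (3 14 7 16 11 5 10) = [0, 1, 2, 14, 4, 10, 6, 16, 8, 9, 3, 5, 12, 13, 7, 15, 11]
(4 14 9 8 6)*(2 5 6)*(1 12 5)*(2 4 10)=(1 12 5 6 10 2)(4 14 9 8)=[0, 12, 1, 3, 14, 6, 10, 7, 4, 8, 2, 11, 5, 13, 9]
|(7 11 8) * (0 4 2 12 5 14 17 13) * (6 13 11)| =12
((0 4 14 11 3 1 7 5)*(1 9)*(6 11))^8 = (0 7 9 11 14)(1 3 6 4 5) = [7, 3, 2, 6, 5, 1, 4, 9, 8, 11, 10, 14, 12, 13, 0]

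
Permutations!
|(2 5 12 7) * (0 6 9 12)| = 7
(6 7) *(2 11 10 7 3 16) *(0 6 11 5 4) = (0 6 3 16 2 5 4)(7 11 10) = [6, 1, 5, 16, 0, 4, 3, 11, 8, 9, 7, 10, 12, 13, 14, 15, 2]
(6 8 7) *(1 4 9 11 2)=(1 4 9 11 2)(6 8 7)=[0, 4, 1, 3, 9, 5, 8, 6, 7, 11, 10, 2]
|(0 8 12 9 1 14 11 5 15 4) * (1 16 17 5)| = |(0 8 12 9 16 17 5 15 4)(1 14 11)| = 9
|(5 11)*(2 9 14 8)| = 4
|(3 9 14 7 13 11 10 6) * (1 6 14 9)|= 15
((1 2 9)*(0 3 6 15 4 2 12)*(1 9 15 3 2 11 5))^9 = (0 2 15 4 11 5 1 12)(3 6) = [2, 12, 15, 6, 11, 1, 3, 7, 8, 9, 10, 5, 0, 13, 14, 4]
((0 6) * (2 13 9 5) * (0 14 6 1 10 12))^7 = (0 12 10 1)(2 5 9 13)(6 14) = [12, 0, 5, 3, 4, 9, 14, 7, 8, 13, 1, 11, 10, 2, 6]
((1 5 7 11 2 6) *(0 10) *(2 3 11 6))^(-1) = [10, 6, 2, 11, 4, 1, 7, 5, 8, 9, 0, 3] = (0 10)(1 6 7 5)(3 11)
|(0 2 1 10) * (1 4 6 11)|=7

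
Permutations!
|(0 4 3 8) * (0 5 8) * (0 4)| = |(3 4)(5 8)| = 2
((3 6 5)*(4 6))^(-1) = [0, 1, 2, 5, 3, 6, 4] = (3 5 6 4)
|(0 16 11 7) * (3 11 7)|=6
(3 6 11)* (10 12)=(3 6 11)(10 12)=[0, 1, 2, 6, 4, 5, 11, 7, 8, 9, 12, 3, 10]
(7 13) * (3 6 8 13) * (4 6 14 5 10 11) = (3 14 5 10 11 4 6 8 13 7) = [0, 1, 2, 14, 6, 10, 8, 3, 13, 9, 11, 4, 12, 7, 5]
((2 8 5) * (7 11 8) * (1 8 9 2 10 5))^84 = [0, 1, 2, 3, 4, 5, 6, 7, 8, 9, 10, 11] = (11)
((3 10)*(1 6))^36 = (10) = [0, 1, 2, 3, 4, 5, 6, 7, 8, 9, 10]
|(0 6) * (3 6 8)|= |(0 8 3 6)|= 4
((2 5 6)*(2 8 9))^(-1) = [0, 1, 9, 3, 4, 2, 5, 7, 6, 8] = (2 9 8 6 5)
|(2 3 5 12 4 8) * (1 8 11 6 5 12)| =9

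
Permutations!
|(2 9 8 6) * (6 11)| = 5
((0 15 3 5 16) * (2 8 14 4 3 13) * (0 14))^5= (16)= [0, 1, 2, 3, 4, 5, 6, 7, 8, 9, 10, 11, 12, 13, 14, 15, 16]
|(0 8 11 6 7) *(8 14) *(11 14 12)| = 10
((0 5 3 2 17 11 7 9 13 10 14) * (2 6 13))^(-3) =(0 13 5 10 3 14 6)(2 11 9 17 7) =[13, 1, 11, 14, 4, 10, 0, 2, 8, 17, 3, 9, 12, 5, 6, 15, 16, 7]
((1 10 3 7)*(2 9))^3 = (1 7 3 10)(2 9) = [0, 7, 9, 10, 4, 5, 6, 3, 8, 2, 1]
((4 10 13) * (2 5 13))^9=[0, 1, 10, 3, 13, 2, 6, 7, 8, 9, 4, 11, 12, 5]=(2 10 4 13 5)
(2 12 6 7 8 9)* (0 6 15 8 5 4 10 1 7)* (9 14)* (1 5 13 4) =(0 6)(1 7 13 4 10 5)(2 12 15 8 14 9) =[6, 7, 12, 3, 10, 1, 0, 13, 14, 2, 5, 11, 15, 4, 9, 8]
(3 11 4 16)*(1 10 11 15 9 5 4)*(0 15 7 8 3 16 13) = (16)(0 15 9 5 4 13)(1 10 11)(3 7 8) = [15, 10, 2, 7, 13, 4, 6, 8, 3, 5, 11, 1, 12, 0, 14, 9, 16]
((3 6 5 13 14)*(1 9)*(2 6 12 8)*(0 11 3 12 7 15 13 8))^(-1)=(0 12 14 13 15 7 3 11)(1 9)(2 8 5 6)=[12, 9, 8, 11, 4, 6, 2, 3, 5, 1, 10, 0, 14, 15, 13, 7]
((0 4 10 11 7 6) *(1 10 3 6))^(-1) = (0 6 3 4)(1 7 11 10) = [6, 7, 2, 4, 0, 5, 3, 11, 8, 9, 1, 10]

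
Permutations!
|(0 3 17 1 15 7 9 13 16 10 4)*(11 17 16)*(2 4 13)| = 13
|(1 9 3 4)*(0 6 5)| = |(0 6 5)(1 9 3 4)| = 12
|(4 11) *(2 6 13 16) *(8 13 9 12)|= |(2 6 9 12 8 13 16)(4 11)|= 14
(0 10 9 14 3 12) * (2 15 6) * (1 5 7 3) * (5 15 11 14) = (0 10 9 5 7 3 12)(1 15 6 2 11 14) = [10, 15, 11, 12, 4, 7, 2, 3, 8, 5, 9, 14, 0, 13, 1, 6]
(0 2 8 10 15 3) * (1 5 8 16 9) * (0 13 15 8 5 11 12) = (0 2 16 9 1 11 12)(3 13 15)(8 10) = [2, 11, 16, 13, 4, 5, 6, 7, 10, 1, 8, 12, 0, 15, 14, 3, 9]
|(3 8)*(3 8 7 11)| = |(3 7 11)| = 3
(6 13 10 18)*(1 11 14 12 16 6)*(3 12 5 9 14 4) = (1 11 4 3 12 16 6 13 10 18)(5 9 14) = [0, 11, 2, 12, 3, 9, 13, 7, 8, 14, 18, 4, 16, 10, 5, 15, 6, 17, 1]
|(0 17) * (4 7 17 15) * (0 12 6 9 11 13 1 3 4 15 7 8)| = 12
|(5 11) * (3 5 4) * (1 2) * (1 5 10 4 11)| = 3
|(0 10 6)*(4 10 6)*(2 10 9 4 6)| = |(0 2 10 6)(4 9)| = 4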